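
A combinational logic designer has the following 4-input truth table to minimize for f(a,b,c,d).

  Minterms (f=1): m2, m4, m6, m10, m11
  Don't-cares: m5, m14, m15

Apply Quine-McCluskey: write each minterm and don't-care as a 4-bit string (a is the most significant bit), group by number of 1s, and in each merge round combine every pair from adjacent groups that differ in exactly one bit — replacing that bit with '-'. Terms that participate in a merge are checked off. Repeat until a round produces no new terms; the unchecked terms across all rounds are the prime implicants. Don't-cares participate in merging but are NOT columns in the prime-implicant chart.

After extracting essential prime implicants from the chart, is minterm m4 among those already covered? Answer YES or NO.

Round 0: 0010✓ 0100✓ 0101✓ 0110✓ 1010✓ 1011✓ 1110✓ 1111✓
Round 1: -010✓ -110✓ 0-10✓ 01-0 010- 1-10✓ 1-11✓ 101-✓ 111-✓
Round 2: --10 1-1-
PIs = {--10, 01-0, 010-, 1-1-}
Coverage chart:
  m2: --10 ←essential
  m4: 01-0,010-
  m6: --10,01-0
  m10: --10,1-1-
  m11: 1-1- ←essential
Essential: --10, 1-1-

NO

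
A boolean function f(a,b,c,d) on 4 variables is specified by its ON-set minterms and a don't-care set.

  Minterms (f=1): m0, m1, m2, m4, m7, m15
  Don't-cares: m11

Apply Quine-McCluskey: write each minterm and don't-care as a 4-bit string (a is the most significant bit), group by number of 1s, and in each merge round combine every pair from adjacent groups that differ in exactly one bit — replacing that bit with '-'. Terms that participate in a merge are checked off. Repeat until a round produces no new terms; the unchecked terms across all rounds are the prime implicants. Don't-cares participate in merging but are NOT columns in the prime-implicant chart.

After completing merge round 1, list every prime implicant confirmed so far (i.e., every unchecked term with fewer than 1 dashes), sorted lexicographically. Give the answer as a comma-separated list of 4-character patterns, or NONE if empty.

Round 0: 0000✓ 0001✓ 0010✓ 0100✓ 0111✓ 1011✓ 1111✓
Round 1: -111 0-00 00-0 000- 1-11
PIs = {-111, 0-00, 00-0, 000-, 1-11}

NONE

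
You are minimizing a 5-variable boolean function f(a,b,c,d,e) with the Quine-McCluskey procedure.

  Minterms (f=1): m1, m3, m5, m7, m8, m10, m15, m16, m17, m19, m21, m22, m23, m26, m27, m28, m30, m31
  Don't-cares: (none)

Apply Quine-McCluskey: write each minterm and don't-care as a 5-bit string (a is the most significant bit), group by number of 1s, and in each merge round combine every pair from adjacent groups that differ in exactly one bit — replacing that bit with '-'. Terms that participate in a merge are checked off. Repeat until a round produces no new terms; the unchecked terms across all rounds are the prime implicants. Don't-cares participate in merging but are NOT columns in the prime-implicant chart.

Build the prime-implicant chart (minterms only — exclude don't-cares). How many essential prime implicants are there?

[col 0] 00001*, 00011*, 00101*, 00111*, 01000*, 01010*, 01111*, 10000*, 10001*, 10011*, 10101*, 10110*, 10111*, 11010*, 11011*, 11100*, 11110*, 11111*
[col 1] -0001*, -0011*, -0101*, -0111*, -1010, -1111*, 0-111*, 00-01*, 00-11*, 000-1*, 001-1*, 010-0, 1-011*, 1-110*, 1-111*, 10-01*, 10-11*, 100-1*, 1000-, 101-1*, 1011-*, 11-10*, 11-11*, 1101-*, 111-0, 1111-*
[col 2] --111, -0-01*, -0-11*, -00-1*, -01-1*, 00--1*, 1--11, 1-11-, 10--1*, 11-1-
[col 3] -0--1
Prime implicants: --111, -0--1, -1010, 010-0, 1--11, 1-11-, 1000-, 11-1-, 111-0
PI chart (minterm → PIs covering it):
  1 | -0--1  (sole → essential)
  3 | -0--1  (sole → essential)
  5 | -0--1  (sole → essential)
  7 | --111,-0--1
  8 | 010-0  (sole → essential)
  10 | -1010,010-0
  15 | --111  (sole → essential)
  16 | 1000-  (sole → essential)
  17 | -0--1,1000-
  19 | -0--1,1--11
  21 | -0--1  (sole → essential)
  22 | 1-11-  (sole → essential)
  23 | --111,-0--1,1--11,1-11-
  26 | -1010,11-1-
  27 | 1--11,11-1-
  28 | 111-0  (sole → essential)
  30 | 1-11-,11-1-,111-0
  31 | --111,1--11,1-11-,11-1-
Essential prime implicants: --111, -0--1, 010-0, 1-11-, 1000-, 111-0

6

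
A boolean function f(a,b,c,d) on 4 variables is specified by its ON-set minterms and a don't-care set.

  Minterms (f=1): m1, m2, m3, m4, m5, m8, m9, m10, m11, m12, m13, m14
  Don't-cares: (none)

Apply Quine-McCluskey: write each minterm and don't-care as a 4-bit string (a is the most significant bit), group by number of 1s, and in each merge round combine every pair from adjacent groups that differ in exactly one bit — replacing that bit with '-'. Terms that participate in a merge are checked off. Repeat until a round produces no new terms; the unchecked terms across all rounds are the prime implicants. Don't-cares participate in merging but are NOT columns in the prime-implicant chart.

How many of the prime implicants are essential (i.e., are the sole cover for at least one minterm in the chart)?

3

[col 0] 0001*, 0010*, 0011*, 0100*, 0101*, 1000*, 1001*, 1010*, 1011*, 1100*, 1101*, 1110*
[col 1] -001*, -010*, -011*, -100*, -101*, 0-01*, 00-1*, 001-*, 010-*, 1-00*, 1-01*, 1-10*, 10-0*, 10-1*, 100-*, 101-*, 11-0*, 110-*
[col 2] --01, -0-1, -01-, -10-, 1--0, 1-0-, 10--
Prime implicants: --01, -0-1, -01-, -10-, 1--0, 1-0-, 10--
PI chart (minterm → PIs covering it):
  1 | --01,-0-1
  2 | -01-  (sole → essential)
  3 | -0-1,-01-
  4 | -10-  (sole → essential)
  5 | --01,-10-
  8 | 1--0,1-0-,10--
  9 | --01,-0-1,1-0-,10--
  10 | -01-,1--0,10--
  11 | -0-1,-01-,10--
  12 | -10-,1--0,1-0-
  13 | --01,-10-,1-0-
  14 | 1--0  (sole → essential)
Essential prime implicants: -01-, -10-, 1--0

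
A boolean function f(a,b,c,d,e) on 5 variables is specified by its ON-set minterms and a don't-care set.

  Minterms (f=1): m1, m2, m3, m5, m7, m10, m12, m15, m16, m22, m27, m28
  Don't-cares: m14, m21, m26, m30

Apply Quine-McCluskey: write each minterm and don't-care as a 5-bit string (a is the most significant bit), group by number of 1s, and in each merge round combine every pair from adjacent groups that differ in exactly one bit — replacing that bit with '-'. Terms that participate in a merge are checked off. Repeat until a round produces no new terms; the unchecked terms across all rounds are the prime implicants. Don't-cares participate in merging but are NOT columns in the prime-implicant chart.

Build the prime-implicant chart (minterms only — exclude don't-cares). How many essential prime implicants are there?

5

size-2^0 implicants → 00001(✓)  00010(✓)  00011(✓)  00101(✓)  00111(✓)  01010(✓)  01100(✓)  01110(✓)  01111(✓)  10000  10101(✓)  10110(✓)  11010(✓)  11011(✓)  11100(✓)  11110(✓)
size-2^1 implicants → -0101  -1010(✓)  -1100(✓)  -1110(✓)  0-010  0-111  00-01(✓)  00-11(✓)  000-1(✓)  0001-  001-1(✓)  01-10(✓)  011-0(✓)  0111-  1-110  11-10(✓)  1101-  111-0(✓)
size-2^2 implicants → -1-10  -11-0  00--1
Unchecked terms (primes): -0101, -1-10, -11-0, 0-010, 0-111, 00--1, 0001-, 0111-, 1-110, 10000, 1101-
Minterm coverage:
  m1 ⊆ 00--1 [E]
  m2 ⊆ 0-010,0001-
  m3 ⊆ 00--1,0001-
  m5 ⊆ -0101,00--1
  m7 ⊆ 0-111,00--1
  m10 ⊆ -1-10,0-010
  m12 ⊆ -11-0 [E]
  m15 ⊆ 0-111,0111-
  m16 ⊆ 10000 [E]
  m22 ⊆ 1-110 [E]
  m27 ⊆ 1101- [E]
  m28 ⊆ -11-0 [E]
E = {-11-0, 00--1, 1-110, 10000, 1101-}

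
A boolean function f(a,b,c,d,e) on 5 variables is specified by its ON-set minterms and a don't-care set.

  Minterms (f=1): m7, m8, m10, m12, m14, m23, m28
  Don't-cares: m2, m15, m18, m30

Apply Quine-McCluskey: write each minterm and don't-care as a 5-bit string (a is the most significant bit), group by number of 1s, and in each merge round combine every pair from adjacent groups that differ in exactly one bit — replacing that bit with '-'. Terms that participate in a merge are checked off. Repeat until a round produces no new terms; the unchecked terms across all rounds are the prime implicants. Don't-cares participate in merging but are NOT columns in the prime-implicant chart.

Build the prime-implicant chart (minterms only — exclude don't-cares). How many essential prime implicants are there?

Round 0: 00010✓ 00111✓ 01000✓ 01010✓ 01100✓ 01110✓ 01111✓ 10010✓ 10111✓ 11100✓ 11110✓
Round 1: -0010 -0111 -1100✓ -1110✓ 0-010 0-111 01-00✓ 01-10✓ 010-0✓ 011-0✓ 0111- 111-0✓
Round 2: -11-0 01--0
PIs = {-0010, -0111, -11-0, 0-010, 0-111, 01--0, 0111-}
Coverage chart:
  m7: -0111,0-111
  m8: 01--0 ←essential
  m10: 0-010,01--0
  m12: -11-0,01--0
  m14: -11-0,01--0,0111-
  m23: -0111 ←essential
  m28: -11-0 ←essential
Essential: -0111, -11-0, 01--0

3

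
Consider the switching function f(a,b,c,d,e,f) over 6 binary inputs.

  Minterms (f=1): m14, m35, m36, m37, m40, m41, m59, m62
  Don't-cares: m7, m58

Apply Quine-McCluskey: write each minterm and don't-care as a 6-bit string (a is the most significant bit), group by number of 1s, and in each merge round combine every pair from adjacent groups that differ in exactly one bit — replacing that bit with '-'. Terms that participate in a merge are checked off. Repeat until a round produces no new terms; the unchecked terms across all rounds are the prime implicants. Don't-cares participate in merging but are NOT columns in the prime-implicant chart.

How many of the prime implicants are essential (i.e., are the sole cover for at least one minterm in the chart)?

6

Round 0: 000111 001110 100011 100100✓ 100101✓ 101000✓ 101001✓ 111010✓ 111011✓ 111110✓
Round 1: 10010- 10100- 111-10 11101-
PIs = {000111, 001110, 100011, 10010-, 10100-, 111-10, 11101-}
Coverage chart:
  m14: 001110 ←essential
  m35: 100011 ←essential
  m36: 10010- ←essential
  m37: 10010- ←essential
  m40: 10100- ←essential
  m41: 10100- ←essential
  m59: 11101- ←essential
  m62: 111-10 ←essential
Essential: 001110, 100011, 10010-, 10100-, 111-10, 11101-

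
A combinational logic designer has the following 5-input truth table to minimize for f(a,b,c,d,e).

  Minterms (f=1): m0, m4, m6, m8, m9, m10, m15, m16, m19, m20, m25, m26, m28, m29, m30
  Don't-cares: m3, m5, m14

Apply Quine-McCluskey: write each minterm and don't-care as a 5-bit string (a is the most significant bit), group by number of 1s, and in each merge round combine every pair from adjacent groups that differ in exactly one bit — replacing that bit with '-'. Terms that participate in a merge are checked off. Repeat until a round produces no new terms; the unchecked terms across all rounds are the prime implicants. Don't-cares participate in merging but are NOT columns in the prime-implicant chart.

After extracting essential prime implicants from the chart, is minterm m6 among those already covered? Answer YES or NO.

NO

size-2^0 implicants → 00000(✓)  00011(✓)  00100(✓)  00101(✓)  00110(✓)  01000(✓)  01001(✓)  01010(✓)  01110(✓)  01111(✓)  10000(✓)  10011(✓)  10100(✓)  11001(✓)  11010(✓)  11100(✓)  11101(✓)  11110(✓)
size-2^1 implicants → -0000(✓)  -0011  -0100(✓)  -1001  -1010(✓)  -1110(✓)  0-000  0-110  00-00(✓)  001-0  0010-  01-10(✓)  010-0  0100-  0111-  1-100  10-00(✓)  11-01  11-10(✓)  111-0  1110-
size-2^2 implicants → -0-00  -1-10
Unchecked terms (primes): -0-00, -0011, -1-10, -1001, 0-000, 0-110, 001-0, 0010-, 010-0, 0100-, 0111-, 1-100, 11-01, 111-0, 1110-
Minterm coverage:
  m0 ⊆ -0-00,0-000
  m4 ⊆ -0-00,001-0,0010-
  m6 ⊆ 0-110,001-0
  m8 ⊆ 0-000,010-0,0100-
  m9 ⊆ -1001,0100-
  m10 ⊆ -1-10,010-0
  m15 ⊆ 0111- [E]
  m16 ⊆ -0-00 [E]
  m19 ⊆ -0011 [E]
  m20 ⊆ -0-00,1-100
  m25 ⊆ -1001,11-01
  m26 ⊆ -1-10 [E]
  m28 ⊆ 1-100,111-0,1110-
  m29 ⊆ 11-01,1110-
  m30 ⊆ -1-10,111-0
E = {-0-00, -0011, -1-10, 0111-}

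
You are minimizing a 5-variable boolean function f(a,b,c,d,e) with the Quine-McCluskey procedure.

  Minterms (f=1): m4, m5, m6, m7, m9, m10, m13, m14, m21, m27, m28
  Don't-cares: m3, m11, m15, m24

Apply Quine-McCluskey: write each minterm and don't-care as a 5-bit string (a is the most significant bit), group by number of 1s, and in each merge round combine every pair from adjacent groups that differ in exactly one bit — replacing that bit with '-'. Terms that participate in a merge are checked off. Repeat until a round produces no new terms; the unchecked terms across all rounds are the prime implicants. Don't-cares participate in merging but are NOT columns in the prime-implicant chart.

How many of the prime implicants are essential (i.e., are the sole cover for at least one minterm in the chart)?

Round 0: 00011✓ 00100✓ 00101✓ 00110✓ 00111✓ 01001✓ 01010✓ 01011✓ 01101✓ 01110✓ 01111✓ 10101✓ 11000✓ 11011✓ 11100✓
Round 1: -0101 -1011 0-011✓ 0-101✓ 0-110✓ 0-111✓ 00-11✓ 001-0✓ 001-1✓ 0010-✓ 0011-✓ 01-01✓ 01-10✓ 01-11✓ 010-1✓ 0101-✓ 011-1✓ 0111-✓ 11-00
Round 2: 0--11 0-1-1 0-11- 001-- 01--1 01-1-
PIs = {-0101, -1011, 0--11, 0-1-1, 0-11-, 001--, 01--1, 01-1-, 11-00}
Coverage chart:
  m4: 001-- ←essential
  m5: -0101,0-1-1,001--
  m6: 0-11-,001--
  m7: 0--11,0-1-1,0-11-,001--
  m9: 01--1 ←essential
  m10: 01-1- ←essential
  m13: 0-1-1,01--1
  m14: 0-11-,01-1-
  m21: -0101 ←essential
  m27: -1011 ←essential
  m28: 11-00 ←essential
Essential: -0101, -1011, 001--, 01--1, 01-1-, 11-00

6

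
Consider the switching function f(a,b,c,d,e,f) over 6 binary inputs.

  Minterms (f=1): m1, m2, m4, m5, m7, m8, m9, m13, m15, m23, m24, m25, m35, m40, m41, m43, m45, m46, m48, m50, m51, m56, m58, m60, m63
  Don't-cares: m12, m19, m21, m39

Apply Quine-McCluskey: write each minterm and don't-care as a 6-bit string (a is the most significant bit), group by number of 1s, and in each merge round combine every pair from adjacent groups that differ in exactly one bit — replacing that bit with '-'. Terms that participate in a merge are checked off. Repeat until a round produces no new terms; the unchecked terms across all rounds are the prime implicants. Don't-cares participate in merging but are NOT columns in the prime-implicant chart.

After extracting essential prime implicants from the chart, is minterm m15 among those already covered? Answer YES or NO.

Round 0: 000001✓ 000010 000100✓ 000101✓ 000111✓ 001000✓ 001001✓ 001100✓ 001101✓ 001111✓ 010011✓ 010101✓ 010111✓ 011000✓ 011001✓ 100011✓ 100111✓ 101000✓ 101001✓ 101011✓ 101101✓ 101110 110000✓ 110010✓ 110011✓ 111000✓ 111010✓ 111100✓ 111111
Round 1: -00111 -01000✓ -01001✓ -01101✓ -10011 -11000✓ 0-0101✓ 0-0111✓ 0-1000✓ 0-1001✓ 00-001✓ 00-100✓ 00-101✓ 00-111✓ 000-01✓ 0001-1✓ 00010-✓ 001-00✓ 001-01✓ 00100-✓ 0011-1✓ 00110-✓ 010-11 0101-1✓ 01100-✓ 1-0011 1-1000✓ 10-011 100-11 101-01✓ 1010-1 10100-✓ 11-000✓ 11-010✓ 1100-0✓ 11001- 111-00 1110-0✓
Round 2: --1000 -01-01 -0100- 0-01-1 0-100- 00--01 00-1-1 00-10- 001-0- 11-0-0
PIs = {--1000, -00111, -01-01, -0100-, -10011, 0-01-1, 0-100-, 00--01, 00-1-1, 00-10-, 000010, 001-0-, 010-11, 1-0011, 10-011, 100-11, 1010-1, 101110, 11-0-0, 11001-, 111-00, 111111}
Coverage chart:
  m1: 00--01 ←essential
  m2: 000010 ←essential
  m4: 00-10- ←essential
  m5: 0-01-1,00--01,00-1-1,00-10-
  m7: -00111,0-01-1,00-1-1
  m8: --1000,-0100-,0-100-,001-0-
  m9: -01-01,-0100-,0-100-,00--01,001-0-
  m13: -01-01,00--01,00-1-1,00-10-,001-0-
  m15: 00-1-1 ←essential
  m23: 0-01-1,010-11
  m24: --1000,0-100-
  m25: 0-100- ←essential
  m35: 1-0011,10-011,100-11
  m40: --1000,-0100-
  m41: -01-01,-0100-,1010-1
  m43: 10-011,1010-1
  m45: -01-01 ←essential
  m46: 101110 ←essential
  m48: 11-0-0 ←essential
  m50: 11-0-0,11001-
  m51: -10011,1-0011,11001-
  m56: --1000,11-0-0,111-00
  m58: 11-0-0 ←essential
  m60: 111-00 ←essential
  m63: 111111 ←essential
Essential: -01-01, 0-100-, 00--01, 00-1-1, 00-10-, 000010, 101110, 11-0-0, 111-00, 111111

YES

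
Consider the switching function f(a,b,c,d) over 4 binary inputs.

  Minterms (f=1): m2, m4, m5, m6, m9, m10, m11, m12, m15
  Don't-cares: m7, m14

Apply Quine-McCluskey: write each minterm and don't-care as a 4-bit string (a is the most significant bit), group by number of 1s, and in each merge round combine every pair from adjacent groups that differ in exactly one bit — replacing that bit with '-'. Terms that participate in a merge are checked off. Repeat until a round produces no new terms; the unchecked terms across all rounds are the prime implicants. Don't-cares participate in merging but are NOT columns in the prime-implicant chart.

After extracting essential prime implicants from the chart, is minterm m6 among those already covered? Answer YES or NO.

[col 0] 0010*, 0100*, 0101*, 0110*, 0111*, 1001*, 1010*, 1011*, 1100*, 1110*, 1111*
[col 1] -010*, -100*, -110*, -111*, 0-10*, 01-0*, 01-1*, 010-*, 011-*, 1-10*, 1-11*, 10-1, 101-*, 11-0*, 111-*
[col 2] --10, -1-0, -11-, 01--, 1-1-
Prime implicants: --10, -1-0, -11-, 01--, 1-1-, 10-1
PI chart (minterm → PIs covering it):
  2 | --10  (sole → essential)
  4 | -1-0,01--
  5 | 01--  (sole → essential)
  6 | --10,-1-0,-11-,01--
  9 | 10-1  (sole → essential)
  10 | --10,1-1-
  11 | 1-1-,10-1
  12 | -1-0  (sole → essential)
  15 | -11-,1-1-
Essential prime implicants: --10, -1-0, 01--, 10-1

YES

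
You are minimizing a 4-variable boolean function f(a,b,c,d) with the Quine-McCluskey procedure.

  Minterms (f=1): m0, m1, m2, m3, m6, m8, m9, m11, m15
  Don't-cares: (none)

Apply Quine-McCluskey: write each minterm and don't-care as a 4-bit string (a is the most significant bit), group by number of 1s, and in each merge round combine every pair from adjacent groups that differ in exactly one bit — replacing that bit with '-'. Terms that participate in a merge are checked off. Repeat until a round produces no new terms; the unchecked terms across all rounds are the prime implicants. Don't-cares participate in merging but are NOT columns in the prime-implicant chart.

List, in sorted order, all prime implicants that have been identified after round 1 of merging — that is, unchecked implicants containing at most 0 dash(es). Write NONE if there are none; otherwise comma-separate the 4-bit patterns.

[col 0] 0000*, 0001*, 0010*, 0011*, 0110*, 1000*, 1001*, 1011*, 1111*
[col 1] -000*, -001*, -011*, 0-10, 00-0*, 00-1*, 000-*, 001-*, 1-11, 10-1*, 100-*
[col 2] -0-1, -00-, 00--
Prime implicants: -0-1, -00-, 0-10, 00--, 1-11

NONE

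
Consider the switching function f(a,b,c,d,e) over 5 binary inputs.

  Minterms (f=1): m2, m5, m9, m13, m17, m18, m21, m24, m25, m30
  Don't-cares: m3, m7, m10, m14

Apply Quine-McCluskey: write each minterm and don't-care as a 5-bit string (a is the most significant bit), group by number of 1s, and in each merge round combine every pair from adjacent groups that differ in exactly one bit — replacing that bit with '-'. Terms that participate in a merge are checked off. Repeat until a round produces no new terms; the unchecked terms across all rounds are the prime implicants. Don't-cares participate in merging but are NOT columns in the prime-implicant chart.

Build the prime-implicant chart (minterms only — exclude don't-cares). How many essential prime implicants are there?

3

size-2^0 implicants → 00010(✓)  00011(✓)  00101(✓)  00111(✓)  01001(✓)  01010(✓)  01101(✓)  01110(✓)  10001(✓)  10010(✓)  10101(✓)  11000(✓)  11001(✓)  11110(✓)
size-2^1 implicants → -0010  -0101  -1001  -1110  0-010  0-101  00-11  0001-  001-1  01-01  01-10  1-001  10-01  1100-
Unchecked terms (primes): -0010, -0101, -1001, -1110, 0-010, 0-101, 00-11, 0001-, 001-1, 01-01, 01-10, 1-001, 10-01, 1100-
Minterm coverage:
  m2 ⊆ -0010,0-010,0001-
  m5 ⊆ -0101,0-101,001-1
  m9 ⊆ -1001,01-01
  m13 ⊆ 0-101,01-01
  m17 ⊆ 1-001,10-01
  m18 ⊆ -0010 [E]
  m21 ⊆ -0101,10-01
  m24 ⊆ 1100- [E]
  m25 ⊆ -1001,1-001,1100-
  m30 ⊆ -1110 [E]
E = {-0010, -1110, 1100-}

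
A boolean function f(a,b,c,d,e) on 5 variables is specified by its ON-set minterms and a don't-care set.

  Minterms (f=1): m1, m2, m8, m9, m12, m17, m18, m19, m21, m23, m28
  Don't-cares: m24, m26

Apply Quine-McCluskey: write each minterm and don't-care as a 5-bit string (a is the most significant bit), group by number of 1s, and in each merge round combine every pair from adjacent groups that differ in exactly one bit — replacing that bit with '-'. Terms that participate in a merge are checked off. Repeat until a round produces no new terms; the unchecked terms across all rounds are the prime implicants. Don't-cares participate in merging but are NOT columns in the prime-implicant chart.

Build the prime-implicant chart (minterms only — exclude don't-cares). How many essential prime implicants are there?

3

[col 0] 00001*, 00010*, 01000*, 01001*, 01100*, 10001*, 10010*, 10011*, 10101*, 10111*, 11000*, 11010*, 11100*
[col 1] -0001, -0010, -1000*, -1100*, 0-001, 01-00*, 0100-, 1-010, 10-01*, 10-11*, 100-1*, 1001-, 101-1*, 11-00*, 110-0
[col 2] -1-00, 10--1
Prime implicants: -0001, -0010, -1-00, 0-001, 0100-, 1-010, 10--1, 1001-, 110-0
PI chart (minterm → PIs covering it):
  1 | -0001,0-001
  2 | -0010  (sole → essential)
  8 | -1-00,0100-
  9 | 0-001,0100-
  12 | -1-00  (sole → essential)
  17 | -0001,10--1
  18 | -0010,1-010,1001-
  19 | 10--1,1001-
  21 | 10--1  (sole → essential)
  23 | 10--1  (sole → essential)
  28 | -1-00  (sole → essential)
Essential prime implicants: -0010, -1-00, 10--1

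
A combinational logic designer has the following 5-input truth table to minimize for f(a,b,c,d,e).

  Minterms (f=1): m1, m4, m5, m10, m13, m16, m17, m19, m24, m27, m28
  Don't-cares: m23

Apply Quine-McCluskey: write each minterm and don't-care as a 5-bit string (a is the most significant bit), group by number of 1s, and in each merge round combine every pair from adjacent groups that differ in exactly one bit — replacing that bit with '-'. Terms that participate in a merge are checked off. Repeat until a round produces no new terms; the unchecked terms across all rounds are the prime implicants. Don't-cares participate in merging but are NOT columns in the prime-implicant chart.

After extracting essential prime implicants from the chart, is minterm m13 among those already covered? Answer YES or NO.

Round 0: 00001✓ 00100✓ 00101✓ 01010 01101✓ 10000✓ 10001✓ 10011✓ 10111✓ 11000✓ 11011✓ 11100✓
Round 1: -0001 0-101 00-01 0010- 1-000 1-011 10-11 100-1 1000- 11-00
PIs = {-0001, 0-101, 00-01, 0010-, 01010, 1-000, 1-011, 10-11, 100-1, 1000-, 11-00}
Coverage chart:
  m1: -0001,00-01
  m4: 0010- ←essential
  m5: 0-101,00-01,0010-
  m10: 01010 ←essential
  m13: 0-101 ←essential
  m16: 1-000,1000-
  m17: -0001,100-1,1000-
  m19: 1-011,10-11,100-1
  m24: 1-000,11-00
  m27: 1-011 ←essential
  m28: 11-00 ←essential
Essential: 0-101, 0010-, 01010, 1-011, 11-00

YES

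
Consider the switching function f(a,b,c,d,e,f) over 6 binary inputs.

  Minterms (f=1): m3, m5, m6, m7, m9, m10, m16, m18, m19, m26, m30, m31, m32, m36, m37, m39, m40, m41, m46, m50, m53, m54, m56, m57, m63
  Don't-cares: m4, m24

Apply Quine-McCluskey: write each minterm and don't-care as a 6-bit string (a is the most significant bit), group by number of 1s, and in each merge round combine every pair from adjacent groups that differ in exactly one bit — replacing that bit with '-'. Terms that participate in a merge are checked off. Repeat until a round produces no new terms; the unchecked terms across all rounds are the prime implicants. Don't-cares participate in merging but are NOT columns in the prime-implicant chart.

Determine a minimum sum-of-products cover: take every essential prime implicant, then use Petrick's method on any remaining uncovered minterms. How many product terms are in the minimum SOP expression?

Round 0: 000011✓ 000100✓ 000101✓ 000110✓ 000111✓ 001001✓ 001010✓ 010000✓ 010010✓ 010011✓ 011000✓ 011010✓ 011110✓ 011111✓ 100000✓ 100100✓ 100101✓ 100111✓ 101000✓ 101001✓ 101110 110010✓ 110101✓ 110110✓ 111000✓ 111001✓ 111111✓
Round 1: -00100✓ -00101✓ -00111✓ -01001 -10010 -11000 -11111 0-0011 0-1010 000-11 0001-0✓ 0001-1✓ 00010-✓ 00011-✓ 01-000✓ 01-010✓ 0100-0✓ 01001- 011-10 0110-0✓ 01111- 1-0101 1-1000✓ 1-1001✓ 10-000 100-00 1001-1✓ 10010-✓ 10100-✓ 110-10 11100-✓
Round 2: -001-1 -0010- 0001-- 01-0-0 1-100-
PIs = {-001-1, -0010-, -01001, -10010, -11000, -11111, 0-0011, 0-1010, 000-11, 0001--, 01-0-0, 01001-, 011-10, 01111-, 1-0101, 1-100-, 10-000, 100-00, 101110, 110-10}
Coverage chart:
  m3: 0-0011,000-11
  m5: -001-1,-0010-,0001--
  m6: 0001-- ←essential
  m7: -001-1,000-11,0001--
  m9: -01001 ←essential
  m10: 0-1010 ←essential
  m16: 01-0-0 ←essential
  m18: -10010,01-0-0,01001-
  m19: 0-0011,01001-
  m26: 0-1010,01-0-0,011-10
  m30: 011-10,01111-
  m31: -11111,01111-
  m32: 10-000,100-00
  m36: -0010-,100-00
  m37: -001-1,-0010-,1-0101
  m39: -001-1 ←essential
  m40: 1-100-,10-000
  m41: -01001,1-100-
  m46: 101110 ←essential
  m50: -10010,110-10
  m53: 1-0101 ←essential
  m54: 110-10 ←essential
  m56: -11000,1-100-
  m57: 1-100- ←essential
  m63: -11111 ←essential
Essential: -001-1, -01001, -11111, 0-1010, 0001--, 01-0-0, 1-0101, 1-100-, 101110, 110-10
Petrick residual → 0-0011, 011-10, 100-00
Min cover (13 terms): b'c'df + b'cd'e'f + bcdef + a'c'd'ef + a'cd'ef' + a'b'c'd + a'bd'f' + a'bcef' + ac'de'f + acd'e' + ab'c'e'f' + ab'cdef' + abc'ef'

13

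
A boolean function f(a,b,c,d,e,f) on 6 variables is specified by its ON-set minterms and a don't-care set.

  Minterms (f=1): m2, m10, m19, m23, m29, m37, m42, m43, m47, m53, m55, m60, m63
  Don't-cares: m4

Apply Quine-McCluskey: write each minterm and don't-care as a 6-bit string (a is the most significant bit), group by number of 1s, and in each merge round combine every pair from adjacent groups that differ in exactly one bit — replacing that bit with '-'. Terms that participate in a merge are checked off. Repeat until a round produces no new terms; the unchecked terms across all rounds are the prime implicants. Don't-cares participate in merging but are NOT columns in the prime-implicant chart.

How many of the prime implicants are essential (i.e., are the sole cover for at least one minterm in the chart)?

5

size-2^0 implicants → 000010(✓)  000100  001010(✓)  010011(✓)  010111(✓)  011101  100101(✓)  101010(✓)  101011(✓)  101111(✓)  110101(✓)  110111(✓)  111100  111111(✓)
size-2^1 implicants → -01010  -10111  00-010  010-11  1-0101  1-1111  101-11  10101-  11-111  1101-1
Unchecked terms (primes): -01010, -10111, 00-010, 000100, 010-11, 011101, 1-0101, 1-1111, 101-11, 10101-, 11-111, 1101-1, 111100
Minterm coverage:
  m2 ⊆ 00-010 [E]
  m10 ⊆ -01010,00-010
  m19 ⊆ 010-11 [E]
  m23 ⊆ -10111,010-11
  m29 ⊆ 011101 [E]
  m37 ⊆ 1-0101 [E]
  m42 ⊆ -01010,10101-
  m43 ⊆ 101-11,10101-
  m47 ⊆ 1-1111,101-11
  m53 ⊆ 1-0101,1101-1
  m55 ⊆ -10111,11-111,1101-1
  m60 ⊆ 111100 [E]
  m63 ⊆ 1-1111,11-111
E = {00-010, 010-11, 011101, 1-0101, 111100}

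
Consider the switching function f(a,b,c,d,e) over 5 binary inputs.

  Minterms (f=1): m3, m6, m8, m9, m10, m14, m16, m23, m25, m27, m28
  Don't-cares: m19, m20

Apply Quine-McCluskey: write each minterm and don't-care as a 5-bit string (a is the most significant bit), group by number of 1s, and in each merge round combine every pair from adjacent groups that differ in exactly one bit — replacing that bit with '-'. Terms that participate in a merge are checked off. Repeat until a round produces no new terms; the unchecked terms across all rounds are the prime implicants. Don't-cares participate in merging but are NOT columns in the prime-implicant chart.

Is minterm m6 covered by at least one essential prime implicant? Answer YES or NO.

Round 0: 00011✓ 00110✓ 01000✓ 01001✓ 01010✓ 01110✓ 10000✓ 10011✓ 10100✓ 10111✓ 11001✓ 11011✓ 11100✓
Round 1: -0011 -1001 0-110 01-10 010-0 0100- 1-011 1-100 10-00 10-11 110-1
PIs = {-0011, -1001, 0-110, 01-10, 010-0, 0100-, 1-011, 1-100, 10-00, 10-11, 110-1}
Coverage chart:
  m3: -0011 ←essential
  m6: 0-110 ←essential
  m8: 010-0,0100-
  m9: -1001,0100-
  m10: 01-10,010-0
  m14: 0-110,01-10
  m16: 10-00 ←essential
  m23: 10-11 ←essential
  m25: -1001,110-1
  m27: 1-011,110-1
  m28: 1-100 ←essential
Essential: -0011, 0-110, 1-100, 10-00, 10-11

YES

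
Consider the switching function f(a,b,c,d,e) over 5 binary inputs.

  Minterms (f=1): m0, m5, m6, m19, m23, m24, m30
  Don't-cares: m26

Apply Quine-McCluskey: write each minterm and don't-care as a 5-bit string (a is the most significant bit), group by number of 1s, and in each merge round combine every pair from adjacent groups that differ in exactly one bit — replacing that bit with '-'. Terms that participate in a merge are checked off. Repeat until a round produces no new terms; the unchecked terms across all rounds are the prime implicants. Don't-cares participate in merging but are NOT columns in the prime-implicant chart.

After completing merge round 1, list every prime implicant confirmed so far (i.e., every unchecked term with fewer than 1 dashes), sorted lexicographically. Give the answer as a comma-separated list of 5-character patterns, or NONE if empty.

00000, 00101, 00110

Round 0: 00000 00101 00110 10011✓ 10111✓ 11000✓ 11010✓ 11110✓
Round 1: 10-11 11-10 110-0
PIs = {00000, 00101, 00110, 10-11, 11-10, 110-0}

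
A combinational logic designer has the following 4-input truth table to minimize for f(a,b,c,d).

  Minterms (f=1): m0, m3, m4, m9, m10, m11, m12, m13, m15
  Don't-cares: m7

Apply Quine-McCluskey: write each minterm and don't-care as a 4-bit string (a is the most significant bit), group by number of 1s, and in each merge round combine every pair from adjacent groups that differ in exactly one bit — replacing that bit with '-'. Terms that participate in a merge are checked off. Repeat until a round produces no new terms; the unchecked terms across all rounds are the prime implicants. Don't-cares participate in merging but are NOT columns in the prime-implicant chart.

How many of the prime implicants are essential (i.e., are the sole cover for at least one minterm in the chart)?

4

size-2^0 implicants → 0000(✓)  0011(✓)  0100(✓)  0111(✓)  1001(✓)  1010(✓)  1011(✓)  1100(✓)  1101(✓)  1111(✓)
size-2^1 implicants → -011(✓)  -100  -111(✓)  0-00  0-11(✓)  1-01(✓)  1-11(✓)  10-1(✓)  101-  11-1(✓)  110-
size-2^2 implicants → --11  1--1
Unchecked terms (primes): --11, -100, 0-00, 1--1, 101-, 110-
Minterm coverage:
  m0 ⊆ 0-00 [E]
  m3 ⊆ --11 [E]
  m4 ⊆ -100,0-00
  m9 ⊆ 1--1 [E]
  m10 ⊆ 101- [E]
  m11 ⊆ --11,1--1,101-
  m12 ⊆ -100,110-
  m13 ⊆ 1--1,110-
  m15 ⊆ --11,1--1
E = {--11, 0-00, 1--1, 101-}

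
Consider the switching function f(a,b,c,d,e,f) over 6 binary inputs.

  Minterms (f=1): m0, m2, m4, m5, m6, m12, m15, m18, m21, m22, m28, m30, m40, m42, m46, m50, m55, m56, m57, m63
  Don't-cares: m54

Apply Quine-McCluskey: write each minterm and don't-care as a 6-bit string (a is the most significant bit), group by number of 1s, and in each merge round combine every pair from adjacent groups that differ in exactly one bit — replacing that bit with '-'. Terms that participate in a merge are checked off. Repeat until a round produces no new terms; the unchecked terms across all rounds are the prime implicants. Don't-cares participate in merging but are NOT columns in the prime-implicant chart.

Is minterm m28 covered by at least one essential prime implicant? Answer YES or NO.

NO

[col 0] 000000*, 000010*, 000100*, 000101*, 000110*, 001100*, 001111, 010010*, 010101*, 010110*, 011100*, 011110*, 101000*, 101010*, 101110*, 110010*, 110110*, 110111*, 111000*, 111001*, 111111*
[col 1] -10010*, -10110*, 0-0010*, 0-0101, 0-0110*, 0-1100, 00-100, 000-00*, 000-10*, 0000-0*, 0001-0*, 00010-, 01-110, 010-10*, 0111-0, 1-1000, 101-10, 1010-0, 11-111, 110-10*, 11011-, 11100-
[col 2] -10-10, 0-0-10, 000--0
Prime implicants: -10-10, 0-0-10, 0-0101, 0-1100, 00-100, 000--0, 00010-, 001111, 01-110, 0111-0, 1-1000, 101-10, 1010-0, 11-111, 11011-, 11100-
PI chart (minterm → PIs covering it):
  0 | 000--0  (sole → essential)
  2 | 0-0-10,000--0
  4 | 00-100,000--0,00010-
  5 | 0-0101,00010-
  6 | 0-0-10,000--0
  12 | 0-1100,00-100
  15 | 001111  (sole → essential)
  18 | -10-10,0-0-10
  21 | 0-0101  (sole → essential)
  22 | -10-10,0-0-10,01-110
  28 | 0-1100,0111-0
  30 | 01-110,0111-0
  40 | 1-1000,1010-0
  42 | 101-10,1010-0
  46 | 101-10  (sole → essential)
  50 | -10-10  (sole → essential)
  55 | 11-111,11011-
  56 | 1-1000,11100-
  57 | 11100-  (sole → essential)
  63 | 11-111  (sole → essential)
Essential prime implicants: -10-10, 0-0101, 000--0, 001111, 101-10, 11-111, 11100-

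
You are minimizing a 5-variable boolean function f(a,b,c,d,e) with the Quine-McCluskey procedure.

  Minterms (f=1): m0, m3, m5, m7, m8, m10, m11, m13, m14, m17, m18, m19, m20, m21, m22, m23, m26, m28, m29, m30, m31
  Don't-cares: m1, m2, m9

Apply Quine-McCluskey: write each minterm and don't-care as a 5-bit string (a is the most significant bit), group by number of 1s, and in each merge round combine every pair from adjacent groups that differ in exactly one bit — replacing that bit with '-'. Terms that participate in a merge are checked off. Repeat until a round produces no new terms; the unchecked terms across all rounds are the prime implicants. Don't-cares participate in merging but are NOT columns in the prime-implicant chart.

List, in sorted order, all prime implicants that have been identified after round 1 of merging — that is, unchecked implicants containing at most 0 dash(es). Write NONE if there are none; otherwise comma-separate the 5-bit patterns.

NONE

size-2^0 implicants → 00000(✓)  00001(✓)  00010(✓)  00011(✓)  00101(✓)  00111(✓)  01000(✓)  01001(✓)  01010(✓)  01011(✓)  01101(✓)  01110(✓)  10001(✓)  10010(✓)  10011(✓)  10100(✓)  10101(✓)  10110(✓)  10111(✓)  11010(✓)  11100(✓)  11101(✓)  11110(✓)  11111(✓)
size-2^1 implicants → -0001(✓)  -0010(✓)  -0011(✓)  -0101(✓)  -0111(✓)  -1010(✓)  -1101(✓)  -1110(✓)  0-000(✓)  0-001(✓)  0-010(✓)  0-011(✓)  0-101(✓)  00-01(✓)  00-11(✓)  000-0(✓)  000-1(✓)  0000-(✓)  0001-(✓)  001-1(✓)  01-01(✓)  01-10(✓)  010-0(✓)  010-1(✓)  0100-(✓)  0101-(✓)  1-010(✓)  1-100(✓)  1-101(✓)  1-110(✓)  1-111(✓)  10-01(✓)  10-10(✓)  10-11(✓)  100-1(✓)  1001-(✓)  101-0(✓)  101-1(✓)  1010-(✓)  1011-(✓)  11-10(✓)  111-0(✓)  111-1(✓)  1110-(✓)  1111-(✓)
size-2^2 implicants → --010  --101  -0-01(✓)  -0-11(✓)  -00-1(✓)  -001-  -01-1(✓)  -1-10  0--01  0-0-0(✓)  0-0-1(✓)  0-00-(✓)  0-01-(✓)  00--1(✓)  000--(✓)  010--(✓)  1--10  1-1-0(✓)  1-1-1(✓)  1-10-(✓)  1-11-(✓)  10--1(✓)  10-1-  101--(✓)  111--(✓)
size-2^3 implicants → -0--1  0-0--  1-1--
Unchecked terms (primes): --010, --101, -0--1, -001-, -1-10, 0--01, 0-0--, 1--10, 1-1--, 10-1-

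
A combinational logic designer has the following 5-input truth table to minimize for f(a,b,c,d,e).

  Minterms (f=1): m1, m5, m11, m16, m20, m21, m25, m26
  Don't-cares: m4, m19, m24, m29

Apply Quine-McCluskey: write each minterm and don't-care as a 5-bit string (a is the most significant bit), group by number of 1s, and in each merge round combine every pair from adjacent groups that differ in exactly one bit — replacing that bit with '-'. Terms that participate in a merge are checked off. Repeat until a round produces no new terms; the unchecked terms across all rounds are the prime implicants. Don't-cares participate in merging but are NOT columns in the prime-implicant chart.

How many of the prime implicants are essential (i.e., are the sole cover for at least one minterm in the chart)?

3

Round 0: 00001✓ 00100✓ 00101✓ 01011 10000✓ 10011 10100✓ 10101✓ 11000✓ 11001✓ 11010✓ 11101✓
Round 1: -0100✓ -0101✓ 00-01 0010-✓ 1-000 1-101 10-00 1010-✓ 11-01 110-0 1100-
Round 2: -010-
PIs = {-010-, 00-01, 01011, 1-000, 1-101, 10-00, 10011, 11-01, 110-0, 1100-}
Coverage chart:
  m1: 00-01 ←essential
  m5: -010-,00-01
  m11: 01011 ←essential
  m16: 1-000,10-00
  m20: -010-,10-00
  m21: -010-,1-101
  m25: 11-01,1100-
  m26: 110-0 ←essential
Essential: 00-01, 01011, 110-0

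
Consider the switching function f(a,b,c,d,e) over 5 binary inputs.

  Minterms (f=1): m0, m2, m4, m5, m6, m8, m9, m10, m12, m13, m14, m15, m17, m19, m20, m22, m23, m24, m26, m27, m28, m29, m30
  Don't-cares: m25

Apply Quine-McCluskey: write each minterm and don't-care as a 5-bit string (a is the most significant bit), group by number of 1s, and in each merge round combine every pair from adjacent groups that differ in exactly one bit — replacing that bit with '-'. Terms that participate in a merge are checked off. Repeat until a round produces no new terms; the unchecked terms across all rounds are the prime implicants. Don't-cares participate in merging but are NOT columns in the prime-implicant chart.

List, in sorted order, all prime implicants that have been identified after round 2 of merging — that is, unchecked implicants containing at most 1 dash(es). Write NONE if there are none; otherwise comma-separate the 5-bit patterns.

10-11, 1011-

Round 0: 00000✓ 00010✓ 00100✓ 00101✓ 00110✓ 01000✓ 01001✓ 01010✓ 01100✓ 01101✓ 01110✓ 01111✓ 10001✓ 10011✓ 10100✓ 10110✓ 10111✓ 11000✓ 11001✓ 11010✓ 11011✓ 11100✓ 11101✓ 11110✓
Round 1: -0100✓ -0110✓ -1000✓ -1001✓ -1010✓ -1100✓ -1101✓ -1110✓ 0-000✓ 0-010✓ 0-100✓ 0-101✓ 0-110✓ 00-00✓ 00-10✓ 000-0✓ 001-0✓ 0010-✓ 01-00✓ 01-01✓ 01-10✓ 010-0✓ 0100-✓ 011-0✓ 011-1✓ 0110-✓ 0111-✓ 1-001✓ 1-011✓ 1-100✓ 1-110✓ 10-11 100-1✓ 101-0✓ 1011- 11-00✓ 11-01✓ 11-10✓ 110-0✓ 110-1✓ 1100-✓ 1101-✓ 111-0✓ 1110-✓
Round 2: --100✓ --110✓ -01-0✓ -1-00✓ -1-01✓ -1-10✓ -10-0✓ -100-✓ -11-0✓ -110-✓ 0--00✓ 0--10✓ 0-0-0✓ 0-1-0✓ 0-10- 00--0✓ 01--0✓ 01-0-✓ 011-- 1-0-1 1-1-0✓ 11--0✓ 11-0-✓ 110--
Round 3: --1-0 -1--0 -1-0- 0---0
PIs = {--1-0, -1--0, -1-0-, 0---0, 0-10-, 011--, 1-0-1, 10-11, 1011-, 110--}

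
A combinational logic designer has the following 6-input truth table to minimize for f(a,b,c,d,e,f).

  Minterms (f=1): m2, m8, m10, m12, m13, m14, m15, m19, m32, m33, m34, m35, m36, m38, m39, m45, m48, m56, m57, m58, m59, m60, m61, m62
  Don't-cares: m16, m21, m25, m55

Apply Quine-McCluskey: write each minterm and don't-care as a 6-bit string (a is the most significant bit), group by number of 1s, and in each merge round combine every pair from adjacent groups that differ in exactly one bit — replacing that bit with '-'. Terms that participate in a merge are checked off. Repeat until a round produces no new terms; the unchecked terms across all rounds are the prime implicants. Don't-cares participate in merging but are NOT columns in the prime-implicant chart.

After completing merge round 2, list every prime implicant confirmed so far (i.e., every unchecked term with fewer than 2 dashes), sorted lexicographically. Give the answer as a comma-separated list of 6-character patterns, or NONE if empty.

Round 0: 000010✓ 001000✓ 001010✓ 001100✓ 001101✓ 001110✓ 001111✓ 010000✓ 010011 010101 011001✓ 100000✓ 100001✓ 100010✓ 100011✓ 100100✓ 100110✓ 100111✓ 101101✓ 110000✓ 110111✓ 111000✓ 111001✓ 111010✓ 111011✓ 111100✓ 111101✓ 111110✓
Round 1: -00010 -01101 -10000 -11001 00-010 001-00✓ 001-10✓ 0010-0✓ 0011-0✓ 0011-1✓ 00110-✓ 00111-✓ 1-0000 1-0111 1-1101 100-00✓ 100-10✓ 100-11✓ 1000-0✓ 1000-1✓ 10000-✓ 10001-✓ 1001-0✓ 10011-✓ 11-000 111-00✓ 111-01✓ 111-10✓ 1110-0✓ 1110-1✓ 11100-✓ 11101-✓ 1111-0✓ 11110-✓
Round 2: 001--0 0011-- 100--0 100-1- 1000-- 111--0 111-0- 1110--
PIs = {-00010, -01101, -10000, -11001, 00-010, 001--0, 0011--, 010011, 010101, 1-0000, 1-0111, 1-1101, 100--0, 100-1-, 1000--, 11-000, 111--0, 111-0-, 1110--}

-00010, -01101, -10000, -11001, 00-010, 010011, 010101, 1-0000, 1-0111, 1-1101, 11-000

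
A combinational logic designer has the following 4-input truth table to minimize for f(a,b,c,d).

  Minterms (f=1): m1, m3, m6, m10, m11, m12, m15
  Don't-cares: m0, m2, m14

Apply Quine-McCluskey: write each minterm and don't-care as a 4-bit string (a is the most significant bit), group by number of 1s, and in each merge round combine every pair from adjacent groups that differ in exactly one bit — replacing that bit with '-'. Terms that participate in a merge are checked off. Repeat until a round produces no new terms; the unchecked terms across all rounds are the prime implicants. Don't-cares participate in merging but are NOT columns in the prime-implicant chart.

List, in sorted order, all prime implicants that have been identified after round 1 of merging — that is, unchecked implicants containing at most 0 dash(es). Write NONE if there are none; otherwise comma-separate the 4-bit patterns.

[col 0] 0000*, 0001*, 0010*, 0011*, 0110*, 1010*, 1011*, 1100*, 1110*, 1111*
[col 1] -010*, -011*, -110*, 0-10*, 00-0*, 00-1*, 000-*, 001-*, 1-10*, 1-11*, 101-*, 11-0, 111-*
[col 2] --10, -01-, 00--, 1-1-
Prime implicants: --10, -01-, 00--, 1-1-, 11-0

NONE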